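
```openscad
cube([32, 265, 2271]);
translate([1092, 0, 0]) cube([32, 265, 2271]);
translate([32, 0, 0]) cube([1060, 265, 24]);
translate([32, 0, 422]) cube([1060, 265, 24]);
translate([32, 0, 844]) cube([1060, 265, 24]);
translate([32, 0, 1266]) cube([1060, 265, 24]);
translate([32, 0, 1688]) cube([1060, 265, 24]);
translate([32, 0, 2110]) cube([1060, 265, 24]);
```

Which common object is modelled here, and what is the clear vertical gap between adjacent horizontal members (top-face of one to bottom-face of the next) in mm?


A bookshelf. The clear shelf gap is 398 mm.

Two tall side panels with 6 horizontal boards between them — a bookshelf. The first two shelf undersides are at z = 0 and z = 422; with shelf thickness 24, the clear gap is 422 − 0 − 24 = 398 mm.


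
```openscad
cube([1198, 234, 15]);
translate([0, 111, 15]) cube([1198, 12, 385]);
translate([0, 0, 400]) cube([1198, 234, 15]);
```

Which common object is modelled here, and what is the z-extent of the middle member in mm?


An I-beam. The web height is 385 mm.

Two wide flanges with a thin centred web — an I-beam. Overall 415 mm minus two 15 mm flanges gives a web of 415 − 2·15 = 385 mm.


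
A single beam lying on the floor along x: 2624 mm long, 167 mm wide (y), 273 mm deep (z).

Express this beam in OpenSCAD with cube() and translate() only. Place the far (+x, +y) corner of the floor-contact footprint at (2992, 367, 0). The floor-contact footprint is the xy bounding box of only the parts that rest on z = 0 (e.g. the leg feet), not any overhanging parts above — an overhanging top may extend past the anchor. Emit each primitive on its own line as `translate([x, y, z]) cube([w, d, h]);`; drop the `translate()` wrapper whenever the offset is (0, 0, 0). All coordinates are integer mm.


translate([368, 200, 0]) cube([2624, 167, 273]);


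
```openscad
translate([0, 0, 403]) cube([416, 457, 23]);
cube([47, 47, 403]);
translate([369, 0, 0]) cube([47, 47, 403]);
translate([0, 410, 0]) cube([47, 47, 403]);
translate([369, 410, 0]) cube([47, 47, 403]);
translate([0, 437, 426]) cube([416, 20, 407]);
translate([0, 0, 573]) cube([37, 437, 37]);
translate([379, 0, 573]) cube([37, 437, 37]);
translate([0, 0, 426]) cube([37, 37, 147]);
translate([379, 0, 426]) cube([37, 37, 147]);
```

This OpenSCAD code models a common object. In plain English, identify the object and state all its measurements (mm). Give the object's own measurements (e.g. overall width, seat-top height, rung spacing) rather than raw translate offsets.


A chair. The seat is a 416×457×23 mm slab with its top at z = 426 mm, on four 47×47 mm corner legs (flush with the seat edges, standing on z = 0). A flat backrest 20 mm thick, 407 mm tall, spans the full seat width and rises from the seat top along its +y edge, rear face flush with the rear of the seat. Two armrests of 37×37 mm section run along each side from the seat's front edge to the front of the backrest, top faces 184 mm above the seat top and outer faces flush with the seat's x-edges; a 37×37 mm post under the front of each armrest stands on the seat at the front corner.


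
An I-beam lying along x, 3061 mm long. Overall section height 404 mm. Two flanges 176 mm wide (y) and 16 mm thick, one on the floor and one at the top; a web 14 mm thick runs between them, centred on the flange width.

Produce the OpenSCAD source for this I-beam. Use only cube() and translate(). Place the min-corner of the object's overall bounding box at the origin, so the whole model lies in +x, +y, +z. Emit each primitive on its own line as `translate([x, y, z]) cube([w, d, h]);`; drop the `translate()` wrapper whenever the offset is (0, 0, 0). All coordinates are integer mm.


cube([3061, 176, 16]);
translate([0, 81, 16]) cube([3061, 14, 372]);
translate([0, 0, 388]) cube([3061, 176, 16]);


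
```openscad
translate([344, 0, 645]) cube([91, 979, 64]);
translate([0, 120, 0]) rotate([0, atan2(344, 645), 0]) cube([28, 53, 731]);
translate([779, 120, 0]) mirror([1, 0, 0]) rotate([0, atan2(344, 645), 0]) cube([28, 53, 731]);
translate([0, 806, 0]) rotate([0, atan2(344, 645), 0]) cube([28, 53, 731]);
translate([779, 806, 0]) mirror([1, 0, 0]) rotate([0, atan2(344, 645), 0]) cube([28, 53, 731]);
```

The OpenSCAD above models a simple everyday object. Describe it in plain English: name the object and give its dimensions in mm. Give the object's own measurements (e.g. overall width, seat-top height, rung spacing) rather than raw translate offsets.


A sawhorse. A 91×979×64 mm beam (x, y, z) sits on two A-frame leg pairs. Each pair is two raked legs of 28×53 mm section (53 mm along y) splaying symmetrically in x. Each leg rises 645 mm vertically over 344 mm of horizontal reach and is 731 mm long along its own axis. Every leg's outer bottom edge rests on the floor and its outer top edge meets a bottom edge of the beam — the left legs (tilting toward +x) meet the beam's −x bottom edge, the right legs (their mirror images, tilting toward −x) meet its +x bottom edge — so the leg tops tuck under the beam, the beam's underside is 645 mm above the floor, and the feet are 779 mm apart outside-to-outside with the beam centred between them. The two leg pairs are set in 120 mm from either end of the beam.


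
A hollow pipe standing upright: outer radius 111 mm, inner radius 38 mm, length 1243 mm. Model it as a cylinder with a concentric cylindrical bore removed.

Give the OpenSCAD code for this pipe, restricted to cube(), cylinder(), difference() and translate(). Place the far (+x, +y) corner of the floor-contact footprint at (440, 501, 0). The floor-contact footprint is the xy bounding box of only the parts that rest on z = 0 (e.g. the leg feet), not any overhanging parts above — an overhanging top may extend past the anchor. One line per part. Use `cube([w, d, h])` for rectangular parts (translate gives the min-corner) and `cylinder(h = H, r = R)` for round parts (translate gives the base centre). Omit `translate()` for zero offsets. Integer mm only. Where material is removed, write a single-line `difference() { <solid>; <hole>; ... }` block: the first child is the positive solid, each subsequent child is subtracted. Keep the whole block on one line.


difference() { translate([329, 390, 0]) cylinder(h = 1243, r = 111); translate([329, 390, 0]) cylinder(h = 1243, r = 38); }


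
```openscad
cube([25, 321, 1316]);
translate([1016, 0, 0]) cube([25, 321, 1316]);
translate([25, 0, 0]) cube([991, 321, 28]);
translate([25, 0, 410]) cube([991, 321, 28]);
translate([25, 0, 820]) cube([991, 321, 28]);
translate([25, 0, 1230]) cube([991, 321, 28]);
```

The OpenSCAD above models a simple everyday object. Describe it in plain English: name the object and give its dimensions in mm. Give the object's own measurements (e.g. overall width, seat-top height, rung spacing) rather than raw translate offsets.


An open bookshelf. Two side panels, each 25 mm thick, 321 mm deep and 1316 mm tall, stand 1041 mm apart (outside-to-outside). Between them sit 4 shelves, each 28 mm thick and 321 mm deep, spanning the full gap between the sides. The bottom shelf rests on the floor (its underside at z = 0) and the clear gap between one shelf's top and the next shelf's underside is 382 mm.


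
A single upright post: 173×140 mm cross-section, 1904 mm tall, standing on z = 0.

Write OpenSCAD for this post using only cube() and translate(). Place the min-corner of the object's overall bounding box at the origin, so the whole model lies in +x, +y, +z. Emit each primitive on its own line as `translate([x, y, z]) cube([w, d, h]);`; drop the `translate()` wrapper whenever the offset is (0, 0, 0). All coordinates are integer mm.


cube([173, 140, 1904]);


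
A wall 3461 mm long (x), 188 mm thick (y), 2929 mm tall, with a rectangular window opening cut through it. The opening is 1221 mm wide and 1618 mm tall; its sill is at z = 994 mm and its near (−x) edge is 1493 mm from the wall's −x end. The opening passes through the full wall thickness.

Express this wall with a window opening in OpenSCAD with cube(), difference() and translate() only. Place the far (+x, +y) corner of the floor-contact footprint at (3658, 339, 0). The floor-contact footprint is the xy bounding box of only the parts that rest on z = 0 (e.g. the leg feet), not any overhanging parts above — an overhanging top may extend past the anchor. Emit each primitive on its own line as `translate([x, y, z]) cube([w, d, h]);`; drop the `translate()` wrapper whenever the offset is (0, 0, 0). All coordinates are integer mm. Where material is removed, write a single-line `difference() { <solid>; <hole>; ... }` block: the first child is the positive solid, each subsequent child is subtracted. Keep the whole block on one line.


difference() { translate([197, 151, 0]) cube([3461, 188, 2929]); translate([1690, 151, 994]) cube([1221, 188, 1618]); }


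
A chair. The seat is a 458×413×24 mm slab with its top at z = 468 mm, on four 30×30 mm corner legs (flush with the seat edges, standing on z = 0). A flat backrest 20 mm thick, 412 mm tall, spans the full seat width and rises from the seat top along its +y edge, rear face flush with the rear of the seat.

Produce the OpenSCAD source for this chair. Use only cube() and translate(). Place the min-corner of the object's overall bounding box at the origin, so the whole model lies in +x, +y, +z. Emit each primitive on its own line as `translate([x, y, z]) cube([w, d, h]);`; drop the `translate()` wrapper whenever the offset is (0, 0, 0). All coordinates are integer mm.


// leg_h = 468 - 24 = 444
translate([0, 0, 444]) cube([458, 413, 24]);
cube([30, 30, 444]);
translate([428, 0, 0]) cube([30, 30, 444]);
translate([0, 383, 0]) cube([30, 30, 444]);
translate([428, 383, 0]) cube([30, 30, 444]);
translate([0, 393, 468]) cube([458, 20, 412]);


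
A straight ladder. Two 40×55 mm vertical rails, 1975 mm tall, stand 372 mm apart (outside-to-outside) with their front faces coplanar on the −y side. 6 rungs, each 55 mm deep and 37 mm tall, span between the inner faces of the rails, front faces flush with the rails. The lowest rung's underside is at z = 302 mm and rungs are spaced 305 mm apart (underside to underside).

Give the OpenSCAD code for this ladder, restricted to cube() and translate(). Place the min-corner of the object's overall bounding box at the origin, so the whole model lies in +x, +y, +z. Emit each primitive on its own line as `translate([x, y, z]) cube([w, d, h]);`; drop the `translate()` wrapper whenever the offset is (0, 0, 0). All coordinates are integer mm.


cube([40, 55, 1975]);
translate([332, 0, 0]) cube([40, 55, 1975]);
translate([40, 0, 302]) cube([292, 55, 37]);
translate([40, 0, 607]) cube([292, 55, 37]);
translate([40, 0, 912]) cube([292, 55, 37]);
translate([40, 0, 1217]) cube([292, 55, 37]);
translate([40, 0, 1522]) cube([292, 55, 37]);
translate([40, 0, 1827]) cube([292, 55, 37]);


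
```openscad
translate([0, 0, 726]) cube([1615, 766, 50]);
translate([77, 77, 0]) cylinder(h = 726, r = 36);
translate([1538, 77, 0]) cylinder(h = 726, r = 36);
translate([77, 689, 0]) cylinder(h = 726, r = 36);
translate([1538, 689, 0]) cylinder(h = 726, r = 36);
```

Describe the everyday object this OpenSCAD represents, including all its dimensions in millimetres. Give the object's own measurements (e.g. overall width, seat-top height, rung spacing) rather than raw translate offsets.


A table: top 1615 mm (x) × 766 mm (y), 50 mm thick, upper face at z = 776 mm, on four round legs of 72 mm diameter, each leg's bounding box inset 41 mm from the nearest pair of top edges from z = 0 to the bottom of the top.


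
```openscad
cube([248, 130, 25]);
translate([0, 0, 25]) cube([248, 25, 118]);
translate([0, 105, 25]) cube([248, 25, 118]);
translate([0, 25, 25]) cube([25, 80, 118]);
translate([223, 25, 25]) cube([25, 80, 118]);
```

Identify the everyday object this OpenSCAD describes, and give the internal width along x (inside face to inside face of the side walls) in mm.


An open box. The internal width is 198 mm.

A 248×130 base slab with four walls standing on it — an open box. The base is 248 mm wide and the walls are 25 mm thick, so the internal width is 248 − 2 × 25 = 198 mm.


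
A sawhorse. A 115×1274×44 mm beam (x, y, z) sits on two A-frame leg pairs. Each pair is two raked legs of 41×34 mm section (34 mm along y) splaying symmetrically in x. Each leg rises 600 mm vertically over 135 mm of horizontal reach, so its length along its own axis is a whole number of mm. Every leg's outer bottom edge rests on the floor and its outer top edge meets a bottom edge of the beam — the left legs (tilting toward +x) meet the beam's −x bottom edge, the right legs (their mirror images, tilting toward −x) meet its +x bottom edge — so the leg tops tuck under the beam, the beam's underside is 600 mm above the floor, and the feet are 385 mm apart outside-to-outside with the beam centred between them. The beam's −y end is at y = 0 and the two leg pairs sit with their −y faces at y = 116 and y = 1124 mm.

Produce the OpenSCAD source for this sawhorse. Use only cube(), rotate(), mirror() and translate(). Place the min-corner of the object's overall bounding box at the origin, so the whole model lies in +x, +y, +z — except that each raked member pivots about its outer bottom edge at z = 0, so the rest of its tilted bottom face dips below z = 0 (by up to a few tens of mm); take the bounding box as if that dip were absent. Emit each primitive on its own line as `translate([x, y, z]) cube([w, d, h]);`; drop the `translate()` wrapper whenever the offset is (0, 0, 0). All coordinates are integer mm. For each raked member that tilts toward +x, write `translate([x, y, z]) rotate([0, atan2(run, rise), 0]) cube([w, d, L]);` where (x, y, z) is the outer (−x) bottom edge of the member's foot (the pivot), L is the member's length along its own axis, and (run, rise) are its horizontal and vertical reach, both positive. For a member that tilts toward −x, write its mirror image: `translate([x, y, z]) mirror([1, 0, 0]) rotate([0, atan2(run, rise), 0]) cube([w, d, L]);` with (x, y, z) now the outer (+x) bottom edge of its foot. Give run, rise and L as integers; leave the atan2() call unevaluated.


translate([135, 0, 600]) cube([115, 1274, 44]);
translate([0, 116, 0]) rotate([0, atan2(135, 600), 0]) cube([41, 34, 615]);
translate([385, 116, 0]) mirror([1, 0, 0]) rotate([0, atan2(135, 600), 0]) cube([41, 34, 615]);
translate([0, 1124, 0]) rotate([0, atan2(135, 600), 0]) cube([41, 34, 615]);
translate([385, 1124, 0]) mirror([1, 0, 0]) rotate([0, atan2(135, 600), 0]) cube([41, 34, 615]);


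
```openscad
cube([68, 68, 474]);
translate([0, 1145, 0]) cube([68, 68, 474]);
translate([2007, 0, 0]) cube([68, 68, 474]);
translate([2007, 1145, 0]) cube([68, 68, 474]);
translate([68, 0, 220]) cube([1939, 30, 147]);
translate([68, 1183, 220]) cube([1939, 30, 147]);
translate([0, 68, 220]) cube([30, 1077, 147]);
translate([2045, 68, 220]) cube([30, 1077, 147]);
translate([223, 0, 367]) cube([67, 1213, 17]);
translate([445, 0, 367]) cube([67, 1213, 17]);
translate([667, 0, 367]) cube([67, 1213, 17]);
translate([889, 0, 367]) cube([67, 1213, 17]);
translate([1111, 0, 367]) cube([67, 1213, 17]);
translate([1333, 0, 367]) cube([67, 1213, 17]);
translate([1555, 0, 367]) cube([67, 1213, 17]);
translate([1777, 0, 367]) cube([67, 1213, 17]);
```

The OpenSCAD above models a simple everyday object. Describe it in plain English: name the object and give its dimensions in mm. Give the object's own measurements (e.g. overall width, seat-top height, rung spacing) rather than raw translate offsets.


A bed frame 2075 mm long (x) by 1213 mm wide (y). Four 68×68 mm corner posts, 474 mm tall, at the corners of the footprint. Four rails of 30 mm thickness and 147 mm height run between adjacent posts with their undersides at z = 220 mm, their outer faces flush with the outside of the frame (the two x-running rails run between the posts' inner faces; the two y-running rails run between the posts' inner faces). 8 slats, each 67 mm wide (x) and 17 mm thick, lie across the top of the two x-running rails, running the full 1213 mm width of the frame in y; along x they sit between the end posts with a 155 mm gap after the −x posts and between neighbouring slats, leaving 163 mm before the +x posts.


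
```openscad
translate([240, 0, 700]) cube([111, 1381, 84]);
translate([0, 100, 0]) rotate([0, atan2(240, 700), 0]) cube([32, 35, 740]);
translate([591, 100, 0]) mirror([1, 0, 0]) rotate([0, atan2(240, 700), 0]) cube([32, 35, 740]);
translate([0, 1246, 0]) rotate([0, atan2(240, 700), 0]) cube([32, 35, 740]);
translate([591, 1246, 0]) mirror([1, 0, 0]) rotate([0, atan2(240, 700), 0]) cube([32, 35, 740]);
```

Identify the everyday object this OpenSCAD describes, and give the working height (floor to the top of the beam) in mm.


A sawhorse. The overall height is 784 mm.

A beam across two mirrored pairs of raked legs — a sawhorse. The beam's underside is at z = 700 (matching the legs' vertical rise in atan2(240, 700)) and the beam is 84 mm tall, so its top is at 700 + 84 = 784 mm. The raked legs top out at the beam's underside, so that is the highest point.


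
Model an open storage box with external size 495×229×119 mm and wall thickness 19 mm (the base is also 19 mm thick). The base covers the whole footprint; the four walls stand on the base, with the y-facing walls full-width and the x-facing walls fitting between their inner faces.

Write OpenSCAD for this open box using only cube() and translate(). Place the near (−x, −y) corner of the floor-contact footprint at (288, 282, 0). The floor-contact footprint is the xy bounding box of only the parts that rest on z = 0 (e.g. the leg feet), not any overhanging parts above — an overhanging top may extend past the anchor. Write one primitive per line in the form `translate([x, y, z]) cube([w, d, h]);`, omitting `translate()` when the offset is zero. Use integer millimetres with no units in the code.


translate([288, 282, 0]) cube([495, 229, 19]);
translate([288, 282, 19]) cube([495, 19, 100]);
translate([288, 492, 19]) cube([495, 19, 100]);
translate([288, 301, 19]) cube([19, 191, 100]);
translate([764, 301, 19]) cube([19, 191, 100]);


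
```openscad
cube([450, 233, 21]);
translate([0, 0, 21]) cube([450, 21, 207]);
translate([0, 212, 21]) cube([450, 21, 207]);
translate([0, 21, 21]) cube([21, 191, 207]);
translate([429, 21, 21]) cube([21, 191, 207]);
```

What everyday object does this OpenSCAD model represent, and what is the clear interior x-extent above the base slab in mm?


An open box. The internal width is 408 mm.

A 450×233 base slab with four walls standing on it — an open box. The base is 450 mm wide and the walls are 21 mm thick, so the internal width is 450 − 2 × 21 = 408 mm.


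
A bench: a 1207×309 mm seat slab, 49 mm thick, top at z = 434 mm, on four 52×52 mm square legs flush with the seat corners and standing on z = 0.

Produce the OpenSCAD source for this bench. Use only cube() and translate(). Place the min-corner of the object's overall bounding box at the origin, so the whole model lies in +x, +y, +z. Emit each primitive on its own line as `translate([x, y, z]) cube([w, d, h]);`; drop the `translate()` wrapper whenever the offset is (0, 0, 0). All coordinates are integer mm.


translate([0, 0, 385]) cube([1207, 309, 49]);
cube([52, 52, 385]);
translate([0, 257, 0]) cube([52, 52, 385]);
translate([1155, 0, 0]) cube([52, 52, 385]);
translate([1155, 257, 0]) cube([52, 52, 385]);


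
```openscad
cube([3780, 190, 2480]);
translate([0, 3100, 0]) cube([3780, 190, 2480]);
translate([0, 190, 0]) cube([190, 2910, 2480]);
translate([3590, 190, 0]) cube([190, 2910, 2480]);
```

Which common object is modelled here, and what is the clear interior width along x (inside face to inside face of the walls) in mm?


A house (or room) frame. The interior width is 3400 mm.

Four 2480 mm walls enclosing a rectangle with no floor or roof — a room or house frame. Outside width is 3780 mm and wall thickness is 190 mm, so the interior width is 3780 − 2 × 190 = 3400 mm.


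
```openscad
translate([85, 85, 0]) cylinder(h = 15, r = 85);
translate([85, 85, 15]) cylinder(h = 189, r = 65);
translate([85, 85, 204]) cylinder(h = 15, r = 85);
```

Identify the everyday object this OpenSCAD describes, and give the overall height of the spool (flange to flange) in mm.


A spool. The overall height is 219 mm.

Three coaxial cylinders, large–small–large — a spool. Two 15 mm flanges and a 189 mm core give 15 + 189 + 15 = 219 mm.


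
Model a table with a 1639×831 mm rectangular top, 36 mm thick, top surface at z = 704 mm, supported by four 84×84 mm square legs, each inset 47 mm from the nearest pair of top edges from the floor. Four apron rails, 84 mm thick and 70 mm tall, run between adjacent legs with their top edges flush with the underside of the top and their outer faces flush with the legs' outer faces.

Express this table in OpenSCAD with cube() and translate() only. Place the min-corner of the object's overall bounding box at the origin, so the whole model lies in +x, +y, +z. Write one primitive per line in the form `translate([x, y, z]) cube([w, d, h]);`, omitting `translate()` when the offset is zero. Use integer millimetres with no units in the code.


// leg_h = 704 - 36 = 668
// apron z = 668 - 70 = 598
translate([0, 0, 668]) cube([1639, 831, 36]);
translate([47, 47, 0]) cube([84, 84, 668]);
translate([1508, 47, 0]) cube([84, 84, 668]);
translate([47, 700, 0]) cube([84, 84, 668]);
translate([1508, 700, 0]) cube([84, 84, 668]);
translate([131, 47, 598]) cube([1377, 84, 70]);
translate([131, 700, 598]) cube([1377, 84, 70]);
translate([47, 131, 598]) cube([84, 569, 70]);
translate([1508, 131, 598]) cube([84, 569, 70]);


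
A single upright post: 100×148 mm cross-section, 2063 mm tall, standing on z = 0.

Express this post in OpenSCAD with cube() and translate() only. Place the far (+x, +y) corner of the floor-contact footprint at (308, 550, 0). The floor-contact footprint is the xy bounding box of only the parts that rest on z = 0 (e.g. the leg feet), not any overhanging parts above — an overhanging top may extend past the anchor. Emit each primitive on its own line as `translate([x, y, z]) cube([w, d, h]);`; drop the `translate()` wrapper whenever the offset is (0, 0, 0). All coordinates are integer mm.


translate([208, 402, 0]) cube([100, 148, 2063]);


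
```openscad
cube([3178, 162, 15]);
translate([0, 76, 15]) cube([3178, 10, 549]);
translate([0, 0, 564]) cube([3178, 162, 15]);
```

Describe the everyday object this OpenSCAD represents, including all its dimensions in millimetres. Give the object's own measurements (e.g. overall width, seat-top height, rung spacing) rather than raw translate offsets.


An I-beam lying along x, 3178 mm long. Overall section height 579 mm. Two flanges 162 mm wide (y) and 15 mm thick, one on the floor and one at the top; a web 10 mm thick runs between them, centred on the flange width.


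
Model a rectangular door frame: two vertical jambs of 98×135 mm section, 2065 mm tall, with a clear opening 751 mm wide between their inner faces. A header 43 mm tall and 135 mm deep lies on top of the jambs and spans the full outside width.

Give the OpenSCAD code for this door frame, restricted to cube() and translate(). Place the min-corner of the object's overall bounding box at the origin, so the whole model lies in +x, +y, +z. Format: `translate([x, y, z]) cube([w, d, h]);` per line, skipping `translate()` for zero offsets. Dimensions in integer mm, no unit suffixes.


cube([98, 135, 2065]);
translate([849, 0, 0]) cube([98, 135, 2065]);
translate([0, 0, 2065]) cube([947, 135, 43]);


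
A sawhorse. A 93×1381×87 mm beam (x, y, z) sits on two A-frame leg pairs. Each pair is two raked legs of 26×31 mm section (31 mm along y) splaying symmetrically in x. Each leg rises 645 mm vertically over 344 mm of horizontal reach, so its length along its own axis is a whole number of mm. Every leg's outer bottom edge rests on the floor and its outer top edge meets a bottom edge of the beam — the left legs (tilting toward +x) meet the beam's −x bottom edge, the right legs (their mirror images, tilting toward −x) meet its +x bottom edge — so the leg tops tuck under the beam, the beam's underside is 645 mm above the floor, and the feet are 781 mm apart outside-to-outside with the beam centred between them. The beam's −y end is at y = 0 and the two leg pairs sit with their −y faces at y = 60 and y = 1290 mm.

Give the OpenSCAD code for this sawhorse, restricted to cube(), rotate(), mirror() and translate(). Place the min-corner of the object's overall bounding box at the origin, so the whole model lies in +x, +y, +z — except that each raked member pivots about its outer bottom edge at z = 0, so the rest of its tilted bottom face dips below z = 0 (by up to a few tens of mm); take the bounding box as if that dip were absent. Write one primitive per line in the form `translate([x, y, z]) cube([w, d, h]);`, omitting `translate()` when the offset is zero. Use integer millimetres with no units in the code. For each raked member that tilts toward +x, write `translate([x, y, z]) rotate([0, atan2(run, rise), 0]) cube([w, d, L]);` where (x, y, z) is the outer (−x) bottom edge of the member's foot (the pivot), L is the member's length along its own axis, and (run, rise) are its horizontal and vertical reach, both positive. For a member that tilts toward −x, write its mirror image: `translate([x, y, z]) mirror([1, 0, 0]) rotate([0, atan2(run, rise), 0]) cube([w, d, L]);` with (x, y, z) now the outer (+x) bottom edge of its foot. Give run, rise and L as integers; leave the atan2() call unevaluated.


translate([344, 0, 645]) cube([93, 1381, 87]);
translate([0, 60, 0]) rotate([0, atan2(344, 645), 0]) cube([26, 31, 731]);
translate([781, 60, 0]) mirror([1, 0, 0]) rotate([0, atan2(344, 645), 0]) cube([26, 31, 731]);
translate([0, 1290, 0]) rotate([0, atan2(344, 645), 0]) cube([26, 31, 731]);
translate([781, 1290, 0]) mirror([1, 0, 0]) rotate([0, atan2(344, 645), 0]) cube([26, 31, 731]);


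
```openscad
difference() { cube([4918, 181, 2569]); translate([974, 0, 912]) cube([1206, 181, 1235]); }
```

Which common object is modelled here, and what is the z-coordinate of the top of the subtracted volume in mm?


A wall with a window opening. The window head height is 2147 mm.

A wall with a rectangular opening subtracted — a window. Sill at z = 912, opening 1235 mm tall, so the head is at 912 + 1235 = 2147 mm.


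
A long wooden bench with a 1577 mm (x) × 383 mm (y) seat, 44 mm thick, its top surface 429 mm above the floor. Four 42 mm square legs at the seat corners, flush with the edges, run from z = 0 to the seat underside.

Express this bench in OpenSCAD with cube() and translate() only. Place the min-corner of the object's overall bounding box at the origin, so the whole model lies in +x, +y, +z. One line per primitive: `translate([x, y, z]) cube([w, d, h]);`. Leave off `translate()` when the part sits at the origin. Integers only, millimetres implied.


translate([0, 0, 385]) cube([1577, 383, 44]);
cube([42, 42, 385]);
translate([0, 341, 0]) cube([42, 42, 385]);
translate([1535, 0, 0]) cube([42, 42, 385]);
translate([1535, 341, 0]) cube([42, 42, 385]);


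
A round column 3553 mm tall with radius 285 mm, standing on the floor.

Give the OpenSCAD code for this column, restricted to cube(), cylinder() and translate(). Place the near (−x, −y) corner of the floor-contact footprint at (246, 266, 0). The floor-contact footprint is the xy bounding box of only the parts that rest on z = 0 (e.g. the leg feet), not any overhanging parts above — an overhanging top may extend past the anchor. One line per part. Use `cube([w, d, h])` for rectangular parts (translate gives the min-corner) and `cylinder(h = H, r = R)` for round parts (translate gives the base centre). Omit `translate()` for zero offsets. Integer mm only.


translate([531, 551, 0]) cylinder(h = 3553, r = 285);


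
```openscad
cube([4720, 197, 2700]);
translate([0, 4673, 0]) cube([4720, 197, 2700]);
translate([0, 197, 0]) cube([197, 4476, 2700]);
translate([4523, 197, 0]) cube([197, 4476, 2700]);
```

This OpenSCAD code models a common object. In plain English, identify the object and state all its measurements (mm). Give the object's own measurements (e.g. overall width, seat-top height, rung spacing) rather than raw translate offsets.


The wall frame of a small rectangular building: four walls, each 2700 mm tall and 197 mm thick, enclosing a footprint 4720 mm (x) by 4870 mm (y) outside-to-outside, with no floor or roof. The front and back walls (the −y and +y sides) span the full width; the two side walls fit between them.


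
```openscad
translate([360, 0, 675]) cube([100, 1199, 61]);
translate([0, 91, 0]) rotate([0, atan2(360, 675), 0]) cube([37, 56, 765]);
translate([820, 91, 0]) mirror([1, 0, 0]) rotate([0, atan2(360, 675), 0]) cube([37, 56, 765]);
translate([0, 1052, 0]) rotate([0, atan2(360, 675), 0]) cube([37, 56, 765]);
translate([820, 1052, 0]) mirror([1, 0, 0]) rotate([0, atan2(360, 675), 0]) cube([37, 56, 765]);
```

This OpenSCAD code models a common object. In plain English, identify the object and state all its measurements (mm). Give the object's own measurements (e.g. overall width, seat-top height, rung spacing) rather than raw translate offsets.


A sawhorse. A 100×1199×61 mm beam (x, y, z) sits on two A-frame leg pairs. Each pair is two raked legs of 37×56 mm section (56 mm along y) splaying symmetrically in x. Each leg rises 675 mm vertically over 360 mm of horizontal reach and is 765 mm long along its own axis. Every leg's outer bottom edge rests on the floor and its outer top edge meets a bottom edge of the beam — the left legs (tilting toward +x) meet the beam's −x bottom edge, the right legs (their mirror images, tilting toward −x) meet its +x bottom edge — so the leg tops tuck under the beam, the beam's underside is 675 mm above the floor, and the feet are 820 mm apart outside-to-outside with the beam centred between them. The two leg pairs are set in 91 mm from either end of the beam.


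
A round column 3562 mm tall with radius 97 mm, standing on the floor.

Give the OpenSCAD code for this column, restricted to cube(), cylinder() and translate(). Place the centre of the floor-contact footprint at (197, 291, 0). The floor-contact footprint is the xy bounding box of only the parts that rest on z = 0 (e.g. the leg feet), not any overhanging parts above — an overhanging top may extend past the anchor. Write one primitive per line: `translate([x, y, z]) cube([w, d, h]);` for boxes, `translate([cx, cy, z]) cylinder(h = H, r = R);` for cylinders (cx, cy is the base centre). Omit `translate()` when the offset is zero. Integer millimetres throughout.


translate([197, 291, 0]) cylinder(h = 3562, r = 97);


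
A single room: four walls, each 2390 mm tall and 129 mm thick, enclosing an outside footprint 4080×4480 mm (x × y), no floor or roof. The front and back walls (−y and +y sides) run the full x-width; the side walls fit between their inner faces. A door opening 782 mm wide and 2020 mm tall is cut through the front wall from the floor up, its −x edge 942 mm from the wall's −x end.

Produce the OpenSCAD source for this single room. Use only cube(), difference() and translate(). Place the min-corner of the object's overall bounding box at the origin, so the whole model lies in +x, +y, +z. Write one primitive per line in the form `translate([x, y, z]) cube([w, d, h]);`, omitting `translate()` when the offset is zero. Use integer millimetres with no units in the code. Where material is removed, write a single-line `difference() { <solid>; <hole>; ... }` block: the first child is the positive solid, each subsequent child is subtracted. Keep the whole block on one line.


difference() { cube([4080, 129, 2390]); translate([942, 0, 0]) cube([782, 129, 2020]); }
translate([0, 4351, 0]) cube([4080, 129, 2390]);
translate([0, 129, 0]) cube([129, 4222, 2390]);
translate([3951, 129, 0]) cube([129, 4222, 2390]);


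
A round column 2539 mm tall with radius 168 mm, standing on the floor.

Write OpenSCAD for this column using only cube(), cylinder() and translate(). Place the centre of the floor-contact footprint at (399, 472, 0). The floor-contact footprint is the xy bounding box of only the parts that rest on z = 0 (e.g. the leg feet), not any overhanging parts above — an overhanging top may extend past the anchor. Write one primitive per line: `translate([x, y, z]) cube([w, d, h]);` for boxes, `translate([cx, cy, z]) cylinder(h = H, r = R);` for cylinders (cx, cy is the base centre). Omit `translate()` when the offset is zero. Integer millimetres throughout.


translate([399, 472, 0]) cylinder(h = 2539, r = 168);


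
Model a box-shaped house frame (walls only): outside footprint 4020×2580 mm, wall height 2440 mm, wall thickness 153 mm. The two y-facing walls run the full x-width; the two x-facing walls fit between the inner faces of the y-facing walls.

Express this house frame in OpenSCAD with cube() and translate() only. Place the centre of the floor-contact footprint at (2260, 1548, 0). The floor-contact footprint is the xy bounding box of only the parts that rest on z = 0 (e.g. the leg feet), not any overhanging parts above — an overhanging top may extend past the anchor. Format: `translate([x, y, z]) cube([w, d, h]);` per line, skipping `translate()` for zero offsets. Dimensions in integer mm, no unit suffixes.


translate([250, 258, 0]) cube([4020, 153, 2440]);
translate([250, 2685, 0]) cube([4020, 153, 2440]);
translate([250, 411, 0]) cube([153, 2274, 2440]);
translate([4117, 411, 0]) cube([153, 2274, 2440]);


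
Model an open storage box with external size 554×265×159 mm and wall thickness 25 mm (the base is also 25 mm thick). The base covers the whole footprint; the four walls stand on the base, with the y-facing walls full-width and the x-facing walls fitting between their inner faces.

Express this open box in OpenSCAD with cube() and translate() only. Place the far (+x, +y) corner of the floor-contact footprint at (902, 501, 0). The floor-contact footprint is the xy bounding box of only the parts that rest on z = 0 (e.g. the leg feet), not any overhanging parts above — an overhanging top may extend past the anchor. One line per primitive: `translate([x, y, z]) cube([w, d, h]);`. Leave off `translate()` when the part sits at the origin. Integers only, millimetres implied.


translate([348, 236, 0]) cube([554, 265, 25]);
translate([348, 236, 25]) cube([554, 25, 134]);
translate([348, 476, 25]) cube([554, 25, 134]);
translate([348, 261, 25]) cube([25, 215, 134]);
translate([877, 261, 25]) cube([25, 215, 134]);


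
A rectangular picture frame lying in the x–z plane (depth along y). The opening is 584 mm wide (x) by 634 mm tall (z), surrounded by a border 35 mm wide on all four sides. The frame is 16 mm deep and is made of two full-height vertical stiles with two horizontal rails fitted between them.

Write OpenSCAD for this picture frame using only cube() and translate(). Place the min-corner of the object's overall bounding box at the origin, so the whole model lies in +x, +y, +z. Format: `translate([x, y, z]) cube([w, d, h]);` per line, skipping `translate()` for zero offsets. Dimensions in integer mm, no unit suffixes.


cube([35, 16, 704]);
translate([619, 0, 0]) cube([35, 16, 704]);
translate([35, 0, 0]) cube([584, 16, 35]);
translate([35, 0, 669]) cube([584, 16, 35]);


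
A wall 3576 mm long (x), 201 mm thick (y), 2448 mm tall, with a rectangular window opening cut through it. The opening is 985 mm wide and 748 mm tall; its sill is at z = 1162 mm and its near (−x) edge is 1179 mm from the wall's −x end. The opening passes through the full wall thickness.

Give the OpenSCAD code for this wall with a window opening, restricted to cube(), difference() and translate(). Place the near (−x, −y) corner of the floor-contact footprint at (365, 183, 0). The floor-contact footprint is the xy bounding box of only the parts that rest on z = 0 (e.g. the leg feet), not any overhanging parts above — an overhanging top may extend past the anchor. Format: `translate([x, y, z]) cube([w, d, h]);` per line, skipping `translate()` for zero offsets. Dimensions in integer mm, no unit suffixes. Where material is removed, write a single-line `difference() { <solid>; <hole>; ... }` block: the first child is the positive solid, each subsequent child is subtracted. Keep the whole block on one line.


difference() { translate([365, 183, 0]) cube([3576, 201, 2448]); translate([1544, 183, 1162]) cube([985, 201, 748]); }


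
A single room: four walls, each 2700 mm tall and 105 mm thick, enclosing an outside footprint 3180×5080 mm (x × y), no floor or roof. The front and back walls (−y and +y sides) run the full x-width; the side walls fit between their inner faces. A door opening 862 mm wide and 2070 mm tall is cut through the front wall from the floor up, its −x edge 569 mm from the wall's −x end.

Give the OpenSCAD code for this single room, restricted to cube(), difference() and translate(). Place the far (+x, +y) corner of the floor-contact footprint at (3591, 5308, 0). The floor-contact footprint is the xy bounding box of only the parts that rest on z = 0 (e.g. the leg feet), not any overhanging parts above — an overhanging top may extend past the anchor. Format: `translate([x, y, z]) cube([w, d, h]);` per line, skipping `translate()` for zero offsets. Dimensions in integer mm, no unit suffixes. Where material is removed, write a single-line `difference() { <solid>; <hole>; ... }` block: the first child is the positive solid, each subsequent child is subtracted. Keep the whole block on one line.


difference() { translate([411, 228, 0]) cube([3180, 105, 2700]); translate([980, 228, 0]) cube([862, 105, 2070]); }
translate([411, 5203, 0]) cube([3180, 105, 2700]);
translate([411, 333, 0]) cube([105, 4870, 2700]);
translate([3486, 333, 0]) cube([105, 4870, 2700]);


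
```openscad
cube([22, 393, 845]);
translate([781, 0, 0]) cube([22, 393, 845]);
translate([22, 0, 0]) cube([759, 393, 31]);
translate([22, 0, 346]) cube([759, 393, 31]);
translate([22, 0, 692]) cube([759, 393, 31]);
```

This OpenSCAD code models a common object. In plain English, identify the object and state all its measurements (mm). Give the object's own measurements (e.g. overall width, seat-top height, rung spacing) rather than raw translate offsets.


An open bookshelf. Two side panels, each 22 mm thick, 393 mm deep and 845 mm tall, stand 803 mm apart (outside-to-outside). Between them sit 3 shelves, each 31 mm thick and 393 mm deep, spanning the full gap between the sides. The bottom shelf rests on the floor (its underside at z = 0) and the clear gap between one shelf's top and the next shelf's underside is 315 mm.


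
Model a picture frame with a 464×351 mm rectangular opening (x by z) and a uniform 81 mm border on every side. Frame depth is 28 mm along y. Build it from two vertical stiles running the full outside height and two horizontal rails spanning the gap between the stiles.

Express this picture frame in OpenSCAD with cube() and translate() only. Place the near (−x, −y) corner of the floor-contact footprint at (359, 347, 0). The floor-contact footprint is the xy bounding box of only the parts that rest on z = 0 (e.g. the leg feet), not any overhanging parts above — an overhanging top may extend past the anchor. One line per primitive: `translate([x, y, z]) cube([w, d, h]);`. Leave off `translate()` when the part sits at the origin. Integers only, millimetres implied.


translate([359, 347, 0]) cube([81, 28, 513]);
translate([904, 347, 0]) cube([81, 28, 513]);
translate([440, 347, 0]) cube([464, 28, 81]);
translate([440, 347, 432]) cube([464, 28, 81]);


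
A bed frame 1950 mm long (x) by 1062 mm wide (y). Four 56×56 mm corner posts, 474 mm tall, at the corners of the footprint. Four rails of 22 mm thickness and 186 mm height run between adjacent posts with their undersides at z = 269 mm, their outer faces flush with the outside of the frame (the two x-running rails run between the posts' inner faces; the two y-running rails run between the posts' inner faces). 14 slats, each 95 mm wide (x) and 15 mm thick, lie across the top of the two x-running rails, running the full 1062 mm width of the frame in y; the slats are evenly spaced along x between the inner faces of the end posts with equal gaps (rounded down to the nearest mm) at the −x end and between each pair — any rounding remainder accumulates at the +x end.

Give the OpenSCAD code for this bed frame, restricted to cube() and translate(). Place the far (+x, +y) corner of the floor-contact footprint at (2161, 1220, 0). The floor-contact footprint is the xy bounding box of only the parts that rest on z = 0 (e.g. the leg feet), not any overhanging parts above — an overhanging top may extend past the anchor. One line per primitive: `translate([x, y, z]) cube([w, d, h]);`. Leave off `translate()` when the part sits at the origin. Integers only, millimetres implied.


translate([211, 158, 0]) cube([56, 56, 474]);
translate([211, 1164, 0]) cube([56, 56, 474]);
translate([2105, 158, 0]) cube([56, 56, 474]);
translate([2105, 1164, 0]) cube([56, 56, 474]);
translate([267, 158, 269]) cube([1838, 22, 186]);
translate([267, 1198, 269]) cube([1838, 22, 186]);
translate([211, 214, 269]) cube([22, 950, 186]);
translate([2139, 214, 269]) cube([22, 950, 186]);
translate([300, 158, 455]) cube([95, 1062, 15]);
translate([428, 158, 455]) cube([95, 1062, 15]);
translate([556, 158, 455]) cube([95, 1062, 15]);
translate([684, 158, 455]) cube([95, 1062, 15]);
translate([812, 158, 455]) cube([95, 1062, 15]);
translate([940, 158, 455]) cube([95, 1062, 15]);
translate([1068, 158, 455]) cube([95, 1062, 15]);
translate([1196, 158, 455]) cube([95, 1062, 15]);
translate([1324, 158, 455]) cube([95, 1062, 15]);
translate([1452, 158, 455]) cube([95, 1062, 15]);
translate([1580, 158, 455]) cube([95, 1062, 15]);
translate([1708, 158, 455]) cube([95, 1062, 15]);
translate([1836, 158, 455]) cube([95, 1062, 15]);
translate([1964, 158, 455]) cube([95, 1062, 15]);
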